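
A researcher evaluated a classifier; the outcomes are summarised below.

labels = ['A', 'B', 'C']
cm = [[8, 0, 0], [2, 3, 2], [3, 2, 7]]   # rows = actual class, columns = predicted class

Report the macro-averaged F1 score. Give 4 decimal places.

Per-class F1 score (2·TP/(2·TP+FP+FN)):
  A: TP=8, FP=2+3=5, FN=0+0=0 → 16/21 = 0.76190
  B: TP=3, FP=0+2=2, FN=2+2=4 → 6/12 = 0.50000
  C: TP=7, FP=0+2=2, FN=3+2=5 → 14/21 = 0.66667
Macro-F1 score = mean = (0.76190 + 0.50000 + 0.66667) / 3 = 0.6429

0.6429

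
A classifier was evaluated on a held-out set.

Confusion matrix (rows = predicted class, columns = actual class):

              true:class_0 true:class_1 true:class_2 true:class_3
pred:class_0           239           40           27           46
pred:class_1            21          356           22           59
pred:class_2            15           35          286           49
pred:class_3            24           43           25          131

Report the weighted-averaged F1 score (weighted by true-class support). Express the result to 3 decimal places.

Per-class F1 score (2·TP/(2·TP+FP+FN)):
  class_0: TP=239, FP=40+27+46=113, FN=21+15+24=60 → 478/651 = 0.7343
  class_1: TP=356, FP=21+22+59=102, FN=40+35+43=118 → 712/932 = 0.7639
  class_2: TP=286, FP=15+35+49=99, FN=27+22+25=74 → 572/745 = 0.7678
  class_3: TP=131, FP=24+43+25=92, FN=46+59+49=154 → 262/508 = 0.5157
Weighted-F1 score = Σ (supportᵢ/N)·F1 scoreᵢ with N=1418: (299/1418)·0.7343 + (474/1418)·0.7639 + (360/1418)·0.7678 + (285/1418)·0.5157 = 0.709

0.709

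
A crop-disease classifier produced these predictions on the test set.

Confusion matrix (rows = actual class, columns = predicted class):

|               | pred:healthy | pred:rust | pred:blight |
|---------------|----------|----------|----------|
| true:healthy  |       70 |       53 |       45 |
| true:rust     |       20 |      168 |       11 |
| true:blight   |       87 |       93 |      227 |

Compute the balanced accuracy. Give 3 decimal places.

Balanced accuracy = mean of per-class recall.
  healthy: recall = 70/168 = 0.4167
  rust: recall = 168/199 = 0.8442
  blight: recall = 227/407 = 0.5577
Mean = (0.4167 + 0.8442 + 0.5577) / 3 = 0.606

0.606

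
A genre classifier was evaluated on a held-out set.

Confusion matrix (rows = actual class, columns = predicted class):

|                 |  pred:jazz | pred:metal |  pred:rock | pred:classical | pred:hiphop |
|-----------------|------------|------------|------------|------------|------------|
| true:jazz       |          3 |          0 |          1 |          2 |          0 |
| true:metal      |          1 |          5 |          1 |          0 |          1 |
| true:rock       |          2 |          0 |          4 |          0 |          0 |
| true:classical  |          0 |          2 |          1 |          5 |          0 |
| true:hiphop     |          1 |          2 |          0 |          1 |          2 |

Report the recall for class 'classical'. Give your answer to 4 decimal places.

recall = TP/(TP+FN).
classical: TP=5, FN=0+2+1+0=3 → 5/8 = 0.62500

0.6250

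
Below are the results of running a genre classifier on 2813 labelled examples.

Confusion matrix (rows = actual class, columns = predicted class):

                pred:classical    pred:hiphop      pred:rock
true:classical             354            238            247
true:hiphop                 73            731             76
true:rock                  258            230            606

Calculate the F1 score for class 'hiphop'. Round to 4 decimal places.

0.7032

Treat 'hiphop' as positive and all other classes as negative.
F1 score = 2·TP/(2·TP+FP+FN).
hiphop: TP=731, FP=238+230=468, FN=73+76=149 → 1462/2079 = 0.70322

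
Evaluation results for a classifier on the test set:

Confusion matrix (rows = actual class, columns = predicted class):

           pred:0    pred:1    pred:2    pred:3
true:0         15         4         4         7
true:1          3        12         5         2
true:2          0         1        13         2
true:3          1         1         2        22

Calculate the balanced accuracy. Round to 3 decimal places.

Balanced accuracy = mean of per-class recall.
  0: recall = 15/30 = 0.5000
  1: recall = 12/22 = 0.5455
  2: recall = 13/16 = 0.8125
  3: recall = 22/26 = 0.8462
Mean = (0.5000 + 0.5455 + 0.8125 + 0.8462) / 4 = 0.676

0.676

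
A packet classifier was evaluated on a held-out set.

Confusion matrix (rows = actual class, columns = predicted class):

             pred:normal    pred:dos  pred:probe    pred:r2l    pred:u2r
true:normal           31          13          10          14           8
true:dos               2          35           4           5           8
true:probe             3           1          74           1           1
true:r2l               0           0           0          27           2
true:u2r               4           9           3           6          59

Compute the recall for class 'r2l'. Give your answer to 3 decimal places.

Treat 'r2l' as positive and all other classes as negative.
recall = TP/(TP+FN).
r2l: TP=27, FN=0+0+0+2=2 → 27/29 = 0.9310

0.931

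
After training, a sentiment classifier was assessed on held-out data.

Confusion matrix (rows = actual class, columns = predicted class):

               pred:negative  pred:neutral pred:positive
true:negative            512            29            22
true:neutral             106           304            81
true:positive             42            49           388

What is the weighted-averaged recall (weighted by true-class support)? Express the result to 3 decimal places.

0.785

Per-class recall (TP/(TP+FN)):
  negative: TP=512, FN=29+22=51 → 512/563 = 0.9094
  neutral: TP=304, FN=106+81=187 → 304/491 = 0.6191
  positive: TP=388, FN=42+49=91 → 388/479 = 0.8100
Weighted-recall = Σ (supportᵢ/N)·recallᵢ with N=1533: (563/1533)·0.9094 + (491/1533)·0.6191 + (479/1533)·0.8100 = 0.785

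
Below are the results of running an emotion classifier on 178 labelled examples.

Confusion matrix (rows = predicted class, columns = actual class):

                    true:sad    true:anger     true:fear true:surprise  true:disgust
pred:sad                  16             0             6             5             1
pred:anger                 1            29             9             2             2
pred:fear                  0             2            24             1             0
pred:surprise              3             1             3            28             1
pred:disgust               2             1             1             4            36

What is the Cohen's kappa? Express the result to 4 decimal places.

0.6832

Observed agreement pₒ = trace/N = 133/178 = 0.74719
Expected agreement pₑ = Σ (rowᵢ·colᵢ)/N² = (22·28 + 33·43 + 43·27 + 40·36 + 40·44)/178² = 0.20187
κ = (pₒ − pₑ)/(1 − pₑ) = (0.74719 − 0.20187)/(1 − 0.20187) = 0.6832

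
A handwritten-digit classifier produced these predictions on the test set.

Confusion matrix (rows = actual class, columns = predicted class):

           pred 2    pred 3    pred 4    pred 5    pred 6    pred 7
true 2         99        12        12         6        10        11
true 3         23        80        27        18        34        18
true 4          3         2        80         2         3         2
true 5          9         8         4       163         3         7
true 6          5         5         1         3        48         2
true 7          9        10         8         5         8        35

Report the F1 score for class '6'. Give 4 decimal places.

0.5647

F1 score = 2·TP/(2·TP+FP+FN).
6: TP=48, FP=10+34+3+3+8=58, FN=5+5+1+3+2=16 → 96/170 = 0.56471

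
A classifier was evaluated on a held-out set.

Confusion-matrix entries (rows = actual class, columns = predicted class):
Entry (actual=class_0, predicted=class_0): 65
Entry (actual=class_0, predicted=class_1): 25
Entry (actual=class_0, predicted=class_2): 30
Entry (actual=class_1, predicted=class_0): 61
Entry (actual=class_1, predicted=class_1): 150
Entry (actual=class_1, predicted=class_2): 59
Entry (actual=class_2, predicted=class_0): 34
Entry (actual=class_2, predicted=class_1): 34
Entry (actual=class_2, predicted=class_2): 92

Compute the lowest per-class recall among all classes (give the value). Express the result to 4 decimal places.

Per-class recall (TP/(TP+FN)):
  class_0: TP=65, FN=25+30=55 → 65/120 = 0.54167
  class_1: TP=150, FN=61+59=120 → 150/270 = 0.55556
  class_2: TP=92, FN=34+34=68 → 92/160 = 0.57500
Lowest is class 'class_0' with recall = 0.5417.

0.5417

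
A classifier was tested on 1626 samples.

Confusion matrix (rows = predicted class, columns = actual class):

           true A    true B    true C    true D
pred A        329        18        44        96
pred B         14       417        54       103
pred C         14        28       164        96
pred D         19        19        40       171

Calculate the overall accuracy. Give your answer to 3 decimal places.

Accuracy = trace / total = (329+417+164+171=1081) / 1626 = 1081/1626 = 0.665

0.665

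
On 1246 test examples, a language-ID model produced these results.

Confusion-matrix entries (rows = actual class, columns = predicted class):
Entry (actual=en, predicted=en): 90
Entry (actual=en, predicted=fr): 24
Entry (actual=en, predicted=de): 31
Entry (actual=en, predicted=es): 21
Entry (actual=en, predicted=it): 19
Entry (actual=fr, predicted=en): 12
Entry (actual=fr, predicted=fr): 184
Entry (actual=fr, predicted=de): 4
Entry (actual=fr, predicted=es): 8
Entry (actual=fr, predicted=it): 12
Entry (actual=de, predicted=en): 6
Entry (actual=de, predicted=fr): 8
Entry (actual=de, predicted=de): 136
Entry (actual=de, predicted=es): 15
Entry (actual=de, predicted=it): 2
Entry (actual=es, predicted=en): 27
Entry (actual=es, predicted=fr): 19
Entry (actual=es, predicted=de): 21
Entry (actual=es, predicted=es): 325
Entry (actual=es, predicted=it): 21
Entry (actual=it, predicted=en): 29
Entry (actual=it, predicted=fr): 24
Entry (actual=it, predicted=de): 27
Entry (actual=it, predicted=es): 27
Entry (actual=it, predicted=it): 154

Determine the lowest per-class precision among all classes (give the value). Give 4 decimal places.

Per-class precision (TP/(TP+FP)):
  en: TP=90, FP=12+6+27+29=74 → 90/164 = 0.54878
  fr: TP=184, FP=24+8+19+24=75 → 184/259 = 0.71042
  de: TP=136, FP=31+4+21+27=83 → 136/219 = 0.62100
  es: TP=325, FP=21+8+15+27=71 → 325/396 = 0.82071
  it: TP=154, FP=19+12+2+21=54 → 154/208 = 0.74038
Lowest is class 'en' with precision = 0.5488.

0.5488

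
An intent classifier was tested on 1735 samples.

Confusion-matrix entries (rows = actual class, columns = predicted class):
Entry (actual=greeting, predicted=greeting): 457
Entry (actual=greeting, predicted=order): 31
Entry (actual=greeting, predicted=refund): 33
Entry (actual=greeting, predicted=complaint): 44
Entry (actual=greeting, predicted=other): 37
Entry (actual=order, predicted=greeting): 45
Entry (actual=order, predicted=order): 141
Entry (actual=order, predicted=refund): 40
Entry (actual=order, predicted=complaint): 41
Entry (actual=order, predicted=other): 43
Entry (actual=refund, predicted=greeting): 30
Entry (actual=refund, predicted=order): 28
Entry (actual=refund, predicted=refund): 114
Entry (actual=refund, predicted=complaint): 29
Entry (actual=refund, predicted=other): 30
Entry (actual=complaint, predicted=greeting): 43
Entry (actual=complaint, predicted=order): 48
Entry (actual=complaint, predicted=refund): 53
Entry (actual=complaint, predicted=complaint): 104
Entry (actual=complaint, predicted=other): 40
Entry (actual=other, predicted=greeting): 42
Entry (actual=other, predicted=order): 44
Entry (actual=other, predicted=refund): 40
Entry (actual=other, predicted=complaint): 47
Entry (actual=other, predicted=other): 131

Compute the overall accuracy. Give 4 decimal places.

Accuracy = trace / total = (457+141+114+104+131=947) / 1735 = 947/1735 = 0.5458

0.5458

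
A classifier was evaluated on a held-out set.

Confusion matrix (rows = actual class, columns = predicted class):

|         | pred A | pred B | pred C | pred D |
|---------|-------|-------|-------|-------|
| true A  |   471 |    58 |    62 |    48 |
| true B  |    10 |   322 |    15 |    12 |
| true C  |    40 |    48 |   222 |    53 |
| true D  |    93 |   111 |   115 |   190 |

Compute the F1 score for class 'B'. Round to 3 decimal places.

Treat 'B' as positive and all other classes as negative.
F1 score = 2·TP/(2·TP+FP+FN).
B: TP=322, FP=58+48+111=217, FN=10+15+12=37 → 644/898 = 0.7171

0.717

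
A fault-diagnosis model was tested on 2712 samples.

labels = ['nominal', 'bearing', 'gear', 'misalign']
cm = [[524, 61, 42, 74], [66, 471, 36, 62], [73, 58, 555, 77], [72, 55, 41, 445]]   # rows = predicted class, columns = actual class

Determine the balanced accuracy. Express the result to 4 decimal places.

Balanced accuracy = mean of per-class recall.
  nominal: recall = 524/735 = 0.71293
  bearing: recall = 471/645 = 0.73023
  gear: recall = 555/674 = 0.82344
  misalign: recall = 445/658 = 0.67629
Mean = (0.71293 + 0.73023 + 0.82344 + 0.67629) / 4 = 0.7357

0.7357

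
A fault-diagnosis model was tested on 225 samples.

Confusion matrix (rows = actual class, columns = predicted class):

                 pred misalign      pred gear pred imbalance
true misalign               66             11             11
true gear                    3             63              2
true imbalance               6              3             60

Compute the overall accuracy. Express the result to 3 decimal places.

0.840

Accuracy = trace / total = (66+63+60=189) / 225 = 189/225 = 0.840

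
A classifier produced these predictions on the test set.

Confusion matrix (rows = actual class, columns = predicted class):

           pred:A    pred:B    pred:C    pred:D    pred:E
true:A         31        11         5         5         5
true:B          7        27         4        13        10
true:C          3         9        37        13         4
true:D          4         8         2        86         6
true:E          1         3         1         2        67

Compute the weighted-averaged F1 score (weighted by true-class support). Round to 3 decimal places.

0.674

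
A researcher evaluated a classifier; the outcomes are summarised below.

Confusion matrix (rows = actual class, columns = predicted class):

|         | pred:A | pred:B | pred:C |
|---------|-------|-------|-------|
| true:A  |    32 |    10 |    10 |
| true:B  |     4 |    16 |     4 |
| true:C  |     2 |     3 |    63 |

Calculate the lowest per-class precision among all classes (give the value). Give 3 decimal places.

0.552

Per-class precision (TP/(TP+FP)):
  A: TP=32, FP=4+2=6 → 32/38 = 0.8421
  B: TP=16, FP=10+3=13 → 16/29 = 0.5517
  C: TP=63, FP=10+4=14 → 63/77 = 0.8182
Lowest is class 'B' with precision = 0.552.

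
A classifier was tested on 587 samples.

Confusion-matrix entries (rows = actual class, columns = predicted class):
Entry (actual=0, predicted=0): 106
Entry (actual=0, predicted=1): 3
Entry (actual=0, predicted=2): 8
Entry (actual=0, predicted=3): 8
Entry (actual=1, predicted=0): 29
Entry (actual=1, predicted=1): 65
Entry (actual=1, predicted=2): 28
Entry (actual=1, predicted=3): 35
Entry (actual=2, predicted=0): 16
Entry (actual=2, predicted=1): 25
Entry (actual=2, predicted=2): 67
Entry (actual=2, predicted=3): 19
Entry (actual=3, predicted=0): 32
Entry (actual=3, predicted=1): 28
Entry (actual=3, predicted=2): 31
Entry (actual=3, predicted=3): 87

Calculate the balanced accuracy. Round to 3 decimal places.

Balanced accuracy = mean of per-class recall.
  0: recall = 106/125 = 0.8480
  1: recall = 65/157 = 0.4140
  2: recall = 67/127 = 0.5276
  3: recall = 87/178 = 0.4888
Mean = (0.8480 + 0.4140 + 0.5276 + 0.4888) / 4 = 0.570

0.570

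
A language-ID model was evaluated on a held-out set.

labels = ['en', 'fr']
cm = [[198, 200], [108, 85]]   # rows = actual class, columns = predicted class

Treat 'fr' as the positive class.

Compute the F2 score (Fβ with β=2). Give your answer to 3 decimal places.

0.402

Fβ = (1+β²)·TP / ((1+β²)·TP + β²·FN + FP), with β²=4
= 5·85 / (5·85 + 4·108 + 200) = 0.402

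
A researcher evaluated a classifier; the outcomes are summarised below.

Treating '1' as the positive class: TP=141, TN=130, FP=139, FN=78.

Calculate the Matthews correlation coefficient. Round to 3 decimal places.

0.128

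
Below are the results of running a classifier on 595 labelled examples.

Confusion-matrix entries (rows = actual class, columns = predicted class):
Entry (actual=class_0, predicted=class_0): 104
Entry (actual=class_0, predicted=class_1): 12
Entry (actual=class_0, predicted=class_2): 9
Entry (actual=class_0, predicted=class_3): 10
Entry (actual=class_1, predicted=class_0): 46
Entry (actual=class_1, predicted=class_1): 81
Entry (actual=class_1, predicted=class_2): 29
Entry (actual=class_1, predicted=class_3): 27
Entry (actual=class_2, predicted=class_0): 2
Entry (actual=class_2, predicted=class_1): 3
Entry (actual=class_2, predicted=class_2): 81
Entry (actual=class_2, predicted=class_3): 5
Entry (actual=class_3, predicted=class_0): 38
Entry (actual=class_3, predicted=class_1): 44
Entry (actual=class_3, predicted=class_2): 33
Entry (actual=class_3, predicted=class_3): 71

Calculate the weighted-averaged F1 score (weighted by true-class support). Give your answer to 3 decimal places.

Per-class F1 score (2·TP/(2·TP+FP+FN)):
  class_0: TP=104, FP=46+2+38=86, FN=12+9+10=31 → 208/325 = 0.6400
  class_1: TP=81, FP=12+3+44=59, FN=46+29+27=102 → 162/323 = 0.5015
  class_2: TP=81, FP=9+29+33=71, FN=2+3+5=10 → 162/243 = 0.6667
  class_3: TP=71, FP=10+27+5=42, FN=38+44+33=115 → 142/299 = 0.4749
Weighted-F1 score = Σ (supportᵢ/N)·F1 scoreᵢ with N=595: (135/595)·0.6400 + (183/595)·0.5015 + (91/595)·0.6667 + (186/595)·0.4749 = 0.550

0.550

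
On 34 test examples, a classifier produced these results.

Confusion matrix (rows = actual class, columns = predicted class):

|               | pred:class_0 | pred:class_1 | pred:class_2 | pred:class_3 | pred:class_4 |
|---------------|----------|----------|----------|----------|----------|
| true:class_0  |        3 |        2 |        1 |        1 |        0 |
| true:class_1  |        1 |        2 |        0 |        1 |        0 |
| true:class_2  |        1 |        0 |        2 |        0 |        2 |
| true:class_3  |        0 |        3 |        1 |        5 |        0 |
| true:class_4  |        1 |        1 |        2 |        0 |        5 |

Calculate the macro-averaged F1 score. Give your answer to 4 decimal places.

0.4817

Per-class F1 score (2·TP/(2·TP+FP+FN)):
  class_0: TP=3, FP=1+1+0+1=3, FN=2+1+1+0=4 → 6/13 = 0.46154
  class_1: TP=2, FP=2+0+3+1=6, FN=1+0+1+0=2 → 4/12 = 0.33333
  class_2: TP=2, FP=1+0+1+2=4, FN=1+0+0+2=3 → 4/11 = 0.36364
  class_3: TP=5, FP=1+1+0+0=2, FN=0+3+1+0=4 → 10/16 = 0.62500
  class_4: TP=5, FP=0+0+2+0=2, FN=1+1+2+0=4 → 10/16 = 0.62500
Macro-F1 score = mean = (0.46154 + 0.33333 + 0.36364 + 0.62500 + 0.62500) / 5 = 0.4817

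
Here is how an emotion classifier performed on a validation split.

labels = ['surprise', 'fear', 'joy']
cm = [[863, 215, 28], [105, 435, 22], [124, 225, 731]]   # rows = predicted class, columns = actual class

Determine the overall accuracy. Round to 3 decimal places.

0.738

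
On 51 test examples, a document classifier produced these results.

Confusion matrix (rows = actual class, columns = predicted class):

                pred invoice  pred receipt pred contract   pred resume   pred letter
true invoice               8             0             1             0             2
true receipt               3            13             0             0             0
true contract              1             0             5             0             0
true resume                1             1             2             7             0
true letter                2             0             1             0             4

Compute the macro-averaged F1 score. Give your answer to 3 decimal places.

0.708

Per-class F1 score (2·TP/(2·TP+FP+FN)):
  invoice: TP=8, FP=3+1+1+2=7, FN=0+1+0+2=3 → 16/26 = 0.6154
  receipt: TP=13, FP=0+0+1+0=1, FN=3+0+0+0=3 → 26/30 = 0.8667
  contract: TP=5, FP=1+0+2+1=4, FN=1+0+0+0=1 → 10/15 = 0.6667
  resume: TP=7, FP=0+0+0+0=0, FN=1+1+2+0=4 → 14/18 = 0.7778
  letter: TP=4, FP=2+0+0+0=2, FN=2+0+1+0=3 → 8/13 = 0.6154
Macro-F1 score = mean = (0.6154 + 0.8667 + 0.6667 + 0.7778 + 0.6154) / 5 = 0.708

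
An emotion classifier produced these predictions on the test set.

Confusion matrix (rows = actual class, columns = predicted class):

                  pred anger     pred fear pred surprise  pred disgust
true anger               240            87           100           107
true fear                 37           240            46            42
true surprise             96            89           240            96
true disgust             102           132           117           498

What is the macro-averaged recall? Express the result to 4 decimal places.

0.5385

Per-class recall (TP/(TP+FN)):
  anger: TP=240, FN=87+100+107=294 → 240/534 = 0.44944
  fear: TP=240, FN=37+46+42=125 → 240/365 = 0.65753
  surprise: TP=240, FN=96+89+96=281 → 240/521 = 0.46065
  disgust: TP=498, FN=102+132+117=351 → 498/849 = 0.58657
Macro-recall = mean = (0.44944 + 0.65753 + 0.46065 + 0.58657) / 4 = 0.5385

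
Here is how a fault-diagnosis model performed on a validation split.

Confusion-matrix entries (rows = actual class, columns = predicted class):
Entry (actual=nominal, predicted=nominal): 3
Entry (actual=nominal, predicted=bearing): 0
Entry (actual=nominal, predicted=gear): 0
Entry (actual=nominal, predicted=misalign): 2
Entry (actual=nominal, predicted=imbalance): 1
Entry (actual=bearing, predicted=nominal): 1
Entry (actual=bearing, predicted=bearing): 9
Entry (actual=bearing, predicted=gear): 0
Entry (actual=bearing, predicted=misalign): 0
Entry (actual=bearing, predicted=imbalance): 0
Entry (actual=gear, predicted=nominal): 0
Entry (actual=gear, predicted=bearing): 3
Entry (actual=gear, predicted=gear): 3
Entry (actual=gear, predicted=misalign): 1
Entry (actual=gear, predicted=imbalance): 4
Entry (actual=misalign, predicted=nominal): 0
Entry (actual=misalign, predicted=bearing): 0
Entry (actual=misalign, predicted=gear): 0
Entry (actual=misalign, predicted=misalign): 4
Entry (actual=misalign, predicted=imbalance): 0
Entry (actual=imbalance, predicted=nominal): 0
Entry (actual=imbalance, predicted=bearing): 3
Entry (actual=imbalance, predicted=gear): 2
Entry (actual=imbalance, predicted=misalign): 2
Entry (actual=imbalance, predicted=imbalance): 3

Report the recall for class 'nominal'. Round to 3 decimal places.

0.500

recall = TP/(TP+FN).
nominal: TP=3, FN=0+0+2+1=3 → 3/6 = 0.5000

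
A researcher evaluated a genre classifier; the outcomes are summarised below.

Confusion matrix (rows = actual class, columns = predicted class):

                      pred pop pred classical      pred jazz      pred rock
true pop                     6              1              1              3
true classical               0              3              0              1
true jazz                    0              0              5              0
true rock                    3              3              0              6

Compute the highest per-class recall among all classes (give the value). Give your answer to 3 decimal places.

Per-class recall (TP/(TP+FN)):
  pop: TP=6, FN=1+1+3=5 → 6/11 = 0.5455
  classical: TP=3, FN=0+0+1=1 → 3/4 = 0.7500
  jazz: TP=5, FN=0+0+0=0 → 5/5 = 1.0000
  rock: TP=6, FN=3+3+0=6 → 6/12 = 0.5000
Highest is class 'jazz' with recall = 1.000.

1.000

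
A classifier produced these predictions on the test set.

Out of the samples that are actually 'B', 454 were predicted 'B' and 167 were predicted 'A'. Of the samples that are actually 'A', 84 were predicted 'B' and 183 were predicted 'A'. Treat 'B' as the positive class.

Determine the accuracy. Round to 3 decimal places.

Accuracy = (TP+TN)/N = (454+183)/888 = 0.717

0.717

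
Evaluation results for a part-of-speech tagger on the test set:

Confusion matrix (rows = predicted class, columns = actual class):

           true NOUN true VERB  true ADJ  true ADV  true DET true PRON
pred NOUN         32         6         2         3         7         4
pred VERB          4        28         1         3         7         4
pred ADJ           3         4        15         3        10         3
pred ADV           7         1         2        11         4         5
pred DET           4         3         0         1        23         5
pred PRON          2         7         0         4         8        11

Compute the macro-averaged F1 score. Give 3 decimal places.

0.489

Per-class F1 score (2·TP/(2·TP+FP+FN)):
  NOUN: TP=32, FP=6+2+3+7+4=22, FN=4+3+7+4+2=20 → 64/106 = 0.6038
  VERB: TP=28, FP=4+1+3+7+4=19, FN=6+4+1+3+7=21 → 56/96 = 0.5833
  ADJ: TP=15, FP=3+4+3+10+3=23, FN=2+1+2+0+0=5 → 30/58 = 0.5172
  ADV: TP=11, FP=7+1+2+4+5=19, FN=3+3+3+1+4=14 → 22/55 = 0.4000
  DET: TP=23, FP=4+3+0+1+5=13, FN=7+7+10+4+8=36 → 46/95 = 0.4842
  PRON: TP=11, FP=2+7+0+4+8=21, FN=4+4+3+5+5=21 → 22/64 = 0.3438
Macro-F1 score = mean = (0.6038 + 0.5833 + 0.5172 + 0.4000 + 0.4842 + 0.3438) / 6 = 0.489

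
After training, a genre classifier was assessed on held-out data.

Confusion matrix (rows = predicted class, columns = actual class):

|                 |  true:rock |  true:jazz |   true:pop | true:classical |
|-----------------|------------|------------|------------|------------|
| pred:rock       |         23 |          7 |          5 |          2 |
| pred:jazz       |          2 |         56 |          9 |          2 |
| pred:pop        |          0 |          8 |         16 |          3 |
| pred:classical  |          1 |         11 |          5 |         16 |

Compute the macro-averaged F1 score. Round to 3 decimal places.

0.640

Per-class F1 score (2·TP/(2·TP+FP+FN)):
  rock: TP=23, FP=7+5+2=14, FN=2+0+1=3 → 46/63 = 0.7302
  jazz: TP=56, FP=2+9+2=13, FN=7+8+11=26 → 112/151 = 0.7417
  pop: TP=16, FP=0+8+3=11, FN=5+9+5=19 → 32/62 = 0.5161
  classical: TP=16, FP=1+11+5=17, FN=2+2+3=7 → 32/56 = 0.5714
Macro-F1 score = mean = (0.7302 + 0.7417 + 0.5161 + 0.5714) / 4 = 0.640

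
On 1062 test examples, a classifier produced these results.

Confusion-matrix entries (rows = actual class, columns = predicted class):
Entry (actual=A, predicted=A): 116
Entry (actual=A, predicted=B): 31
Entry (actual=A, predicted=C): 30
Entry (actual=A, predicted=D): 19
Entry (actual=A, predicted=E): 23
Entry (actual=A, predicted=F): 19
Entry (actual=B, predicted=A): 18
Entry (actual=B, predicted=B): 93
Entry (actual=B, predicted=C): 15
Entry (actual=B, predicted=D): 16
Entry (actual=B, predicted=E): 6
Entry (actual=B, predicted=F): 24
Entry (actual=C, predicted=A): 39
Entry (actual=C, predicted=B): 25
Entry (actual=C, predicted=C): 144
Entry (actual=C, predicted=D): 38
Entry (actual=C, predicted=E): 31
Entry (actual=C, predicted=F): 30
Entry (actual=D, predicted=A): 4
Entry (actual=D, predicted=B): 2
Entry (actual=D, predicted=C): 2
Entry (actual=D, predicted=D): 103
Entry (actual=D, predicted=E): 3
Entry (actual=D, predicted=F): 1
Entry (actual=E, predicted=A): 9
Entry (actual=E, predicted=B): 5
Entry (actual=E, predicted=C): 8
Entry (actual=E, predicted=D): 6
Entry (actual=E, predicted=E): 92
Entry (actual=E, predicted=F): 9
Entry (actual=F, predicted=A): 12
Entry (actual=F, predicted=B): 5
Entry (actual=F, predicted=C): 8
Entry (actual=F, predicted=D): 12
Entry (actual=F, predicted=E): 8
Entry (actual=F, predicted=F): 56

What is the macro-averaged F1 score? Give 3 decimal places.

Per-class F1 score (2·TP/(2·TP+FP+FN)):
  A: TP=116, FP=18+39+4+9+12=82, FN=31+30+19+23+19=122 → 232/436 = 0.5321
  B: TP=93, FP=31+25+2+5+5=68, FN=18+15+16+6+24=79 → 186/333 = 0.5586
  C: TP=144, FP=30+15+2+8+8=63, FN=39+25+38+31+30=163 → 288/514 = 0.5603
  D: TP=103, FP=19+16+38+6+12=91, FN=4+2+2+3+1=12 → 206/309 = 0.6667
  E: TP=92, FP=23+6+31+3+8=71, FN=9+5+8+6+9=37 → 184/292 = 0.6301
  F: TP=56, FP=19+24+30+1+9=83, FN=12+5+8+12+8=45 → 112/240 = 0.4667
Macro-F1 score = mean = (0.5321 + 0.5586 + 0.5603 + 0.6667 + 0.6301 + 0.4667) / 6 = 0.569

0.569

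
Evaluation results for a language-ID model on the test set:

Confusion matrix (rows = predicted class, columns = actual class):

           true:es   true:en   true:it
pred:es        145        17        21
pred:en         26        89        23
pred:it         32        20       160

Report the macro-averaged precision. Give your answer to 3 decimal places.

Per-class precision (TP/(TP+FP)):
  es: TP=145, FP=17+21=38 → 145/183 = 0.7923
  en: TP=89, FP=26+23=49 → 89/138 = 0.6449
  it: TP=160, FP=32+20=52 → 160/212 = 0.7547
Macro-precision = mean = (0.7923 + 0.6449 + 0.7547) / 3 = 0.731

0.731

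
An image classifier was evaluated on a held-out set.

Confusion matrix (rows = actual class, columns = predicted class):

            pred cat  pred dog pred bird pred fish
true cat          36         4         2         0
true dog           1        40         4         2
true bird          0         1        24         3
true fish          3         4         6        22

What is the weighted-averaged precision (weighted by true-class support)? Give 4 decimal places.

Per-class precision (TP/(TP+FP)):
  cat: TP=36, FP=1+0+3=4 → 36/40 = 0.90000
  dog: TP=40, FP=4+1+4=9 → 40/49 = 0.81633
  bird: TP=24, FP=2+4+6=12 → 24/36 = 0.66667
  fish: TP=22, FP=0+2+3=5 → 22/27 = 0.81481
Weighted-precision = Σ (supportᵢ/N)·precisionᵢ with N=152: (42/152)·0.90000 + (47/152)·0.81633 + (28/152)·0.66667 + (35/152)·0.81481 = 0.8115

0.8115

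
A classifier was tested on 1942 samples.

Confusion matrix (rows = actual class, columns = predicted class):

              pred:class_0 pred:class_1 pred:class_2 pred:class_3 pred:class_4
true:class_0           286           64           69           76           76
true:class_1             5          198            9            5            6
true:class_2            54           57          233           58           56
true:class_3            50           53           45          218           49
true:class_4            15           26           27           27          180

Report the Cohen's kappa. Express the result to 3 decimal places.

0.467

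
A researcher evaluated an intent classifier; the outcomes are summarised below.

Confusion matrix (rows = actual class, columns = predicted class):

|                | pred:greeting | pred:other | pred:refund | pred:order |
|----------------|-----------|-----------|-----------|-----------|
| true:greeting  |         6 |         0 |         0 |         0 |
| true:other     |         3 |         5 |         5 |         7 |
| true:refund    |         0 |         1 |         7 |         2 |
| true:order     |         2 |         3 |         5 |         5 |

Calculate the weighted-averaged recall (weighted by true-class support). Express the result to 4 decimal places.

0.4510

Per-class recall (TP/(TP+FN)):
  greeting: TP=6, FN=0+0+0=0 → 6/6 = 1.00000
  other: TP=5, FN=3+5+7=15 → 5/20 = 0.25000
  refund: TP=7, FN=0+1+2=3 → 7/10 = 0.70000
  order: TP=5, FN=2+3+5=10 → 5/15 = 0.33333
Weighted-recall = Σ (supportᵢ/N)·recallᵢ with N=51: (6/51)·1.00000 + (20/51)·0.25000 + (10/51)·0.70000 + (15/51)·0.33333 = 0.4510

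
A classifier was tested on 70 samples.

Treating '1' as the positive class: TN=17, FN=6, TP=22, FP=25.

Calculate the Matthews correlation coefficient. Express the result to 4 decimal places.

0.1987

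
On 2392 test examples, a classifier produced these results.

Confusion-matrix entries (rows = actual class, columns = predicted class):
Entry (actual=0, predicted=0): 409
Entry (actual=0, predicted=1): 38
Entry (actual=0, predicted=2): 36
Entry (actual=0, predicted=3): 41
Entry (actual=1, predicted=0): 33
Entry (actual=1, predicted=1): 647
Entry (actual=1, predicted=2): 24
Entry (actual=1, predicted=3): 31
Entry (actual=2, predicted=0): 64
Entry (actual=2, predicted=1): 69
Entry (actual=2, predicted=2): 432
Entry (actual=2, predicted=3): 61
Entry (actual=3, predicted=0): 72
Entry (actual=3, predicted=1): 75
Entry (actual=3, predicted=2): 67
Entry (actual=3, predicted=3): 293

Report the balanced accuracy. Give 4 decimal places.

Balanced accuracy = mean of per-class recall.
  0: recall = 409/524 = 0.78053
  1: recall = 647/735 = 0.88027
  2: recall = 432/626 = 0.69010
  3: recall = 293/507 = 0.57791
Mean = (0.78053 + 0.88027 + 0.69010 + 0.57791) / 4 = 0.7322

0.7322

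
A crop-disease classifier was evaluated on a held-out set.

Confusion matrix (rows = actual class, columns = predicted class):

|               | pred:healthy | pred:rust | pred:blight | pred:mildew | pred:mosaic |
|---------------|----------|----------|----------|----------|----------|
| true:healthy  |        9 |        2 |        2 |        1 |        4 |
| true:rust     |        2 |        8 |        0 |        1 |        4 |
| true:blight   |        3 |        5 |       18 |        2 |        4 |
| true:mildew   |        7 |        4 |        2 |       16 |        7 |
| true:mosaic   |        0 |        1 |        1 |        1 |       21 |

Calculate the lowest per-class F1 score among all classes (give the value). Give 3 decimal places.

Per-class F1 score (2·TP/(2·TP+FP+FN)):
  healthy: TP=9, FP=2+3+7+0=12, FN=2+2+1+4=9 → 18/39 = 0.4615
  rust: TP=8, FP=2+5+4+1=12, FN=2+0+1+4=7 → 16/35 = 0.4571
  blight: TP=18, FP=2+0+2+1=5, FN=3+5+2+4=14 → 36/55 = 0.6545
  mildew: TP=16, FP=1+1+2+1=5, FN=7+4+2+7=20 → 32/57 = 0.5614
  mosaic: TP=21, FP=4+4+4+7=19, FN=0+1+1+1=3 → 42/64 = 0.6563
Lowest is class 'rust' with F1 score = 0.457.

0.457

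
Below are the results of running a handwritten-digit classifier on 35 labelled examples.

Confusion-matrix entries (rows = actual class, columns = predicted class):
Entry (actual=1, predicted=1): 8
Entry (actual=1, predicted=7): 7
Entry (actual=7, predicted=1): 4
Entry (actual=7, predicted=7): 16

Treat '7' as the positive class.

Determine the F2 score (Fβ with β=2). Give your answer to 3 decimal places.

0.777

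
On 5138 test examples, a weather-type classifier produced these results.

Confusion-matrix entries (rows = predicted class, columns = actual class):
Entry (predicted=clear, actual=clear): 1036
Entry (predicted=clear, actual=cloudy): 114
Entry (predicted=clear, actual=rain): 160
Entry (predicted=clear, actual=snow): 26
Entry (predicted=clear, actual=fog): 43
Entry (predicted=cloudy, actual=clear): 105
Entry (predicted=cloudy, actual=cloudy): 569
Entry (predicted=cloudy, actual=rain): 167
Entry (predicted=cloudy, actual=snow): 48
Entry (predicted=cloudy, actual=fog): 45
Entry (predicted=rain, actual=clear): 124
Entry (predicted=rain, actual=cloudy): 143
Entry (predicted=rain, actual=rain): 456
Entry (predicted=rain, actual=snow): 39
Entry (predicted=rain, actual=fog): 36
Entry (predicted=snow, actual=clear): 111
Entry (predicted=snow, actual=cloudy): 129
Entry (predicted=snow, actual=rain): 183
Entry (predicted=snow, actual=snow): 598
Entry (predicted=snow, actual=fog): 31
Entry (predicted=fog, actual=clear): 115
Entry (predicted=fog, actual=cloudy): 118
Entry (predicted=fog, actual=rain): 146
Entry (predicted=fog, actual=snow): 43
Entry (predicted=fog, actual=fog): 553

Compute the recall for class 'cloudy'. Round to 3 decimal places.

0.530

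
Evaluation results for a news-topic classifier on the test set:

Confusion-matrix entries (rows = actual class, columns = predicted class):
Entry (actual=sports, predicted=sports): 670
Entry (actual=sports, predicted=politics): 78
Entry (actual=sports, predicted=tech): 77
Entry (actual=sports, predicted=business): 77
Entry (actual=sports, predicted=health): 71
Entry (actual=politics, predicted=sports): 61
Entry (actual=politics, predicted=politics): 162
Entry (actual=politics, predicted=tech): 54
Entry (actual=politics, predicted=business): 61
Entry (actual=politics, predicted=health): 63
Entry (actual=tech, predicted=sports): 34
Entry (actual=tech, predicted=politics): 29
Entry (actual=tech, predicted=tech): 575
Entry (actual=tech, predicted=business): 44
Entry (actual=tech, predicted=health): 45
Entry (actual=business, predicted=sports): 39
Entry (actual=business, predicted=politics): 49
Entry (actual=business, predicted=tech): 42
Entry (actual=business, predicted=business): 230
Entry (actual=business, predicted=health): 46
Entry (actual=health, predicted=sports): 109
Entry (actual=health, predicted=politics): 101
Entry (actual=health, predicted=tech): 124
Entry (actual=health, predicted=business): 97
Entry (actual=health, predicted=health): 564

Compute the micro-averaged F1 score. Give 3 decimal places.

0.628

Micro-averaging pools counts across classes: ΣTP=2201, ΣFP=1301, ΣFN=1301.
Micro-F1 score = 2·TP/(2·TP+FP+FN) on pooled counts = 0.628 (equals overall accuracy in single-label multiclass).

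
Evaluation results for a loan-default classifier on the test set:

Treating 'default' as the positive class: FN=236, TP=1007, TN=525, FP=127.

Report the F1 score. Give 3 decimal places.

Precision = TP/(TP+FP) = 1007/1134 = 0.8880
Recall = TP/(TP+FN) = 1007/1243 = 0.8101
F1 = 2·TP/(2·TP+FP+FN) = 2014/2377 = 0.847

0.847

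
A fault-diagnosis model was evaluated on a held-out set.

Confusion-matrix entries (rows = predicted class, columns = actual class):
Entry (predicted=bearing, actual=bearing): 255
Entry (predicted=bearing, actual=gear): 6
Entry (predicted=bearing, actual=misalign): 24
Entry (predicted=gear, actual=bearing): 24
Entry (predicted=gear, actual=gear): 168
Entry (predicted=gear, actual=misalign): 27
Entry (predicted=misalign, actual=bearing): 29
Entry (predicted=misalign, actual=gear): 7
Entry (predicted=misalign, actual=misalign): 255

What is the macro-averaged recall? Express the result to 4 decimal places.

0.8631

Per-class recall (TP/(TP+FN)):
  bearing: TP=255, FN=24+29=53 → 255/308 = 0.82792
  gear: TP=168, FN=6+7=13 → 168/181 = 0.92818
  misalign: TP=255, FN=24+27=51 → 255/306 = 0.83333
Macro-recall = mean = (0.82792 + 0.92818 + 0.83333) / 3 = 0.8631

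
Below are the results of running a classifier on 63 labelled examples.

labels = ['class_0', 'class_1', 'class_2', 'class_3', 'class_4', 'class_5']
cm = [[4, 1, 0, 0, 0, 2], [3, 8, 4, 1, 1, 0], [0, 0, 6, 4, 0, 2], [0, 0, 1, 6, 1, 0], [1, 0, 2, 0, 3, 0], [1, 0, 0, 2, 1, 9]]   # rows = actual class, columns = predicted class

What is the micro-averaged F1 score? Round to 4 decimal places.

Micro-averaging pools counts across classes: ΣTP=36, ΣFP=27, ΣFN=27.
Micro-F1 score = 2·TP/(2·TP+FP+FN) on pooled counts = 0.5714 (equals overall accuracy in single-label multiclass).

0.5714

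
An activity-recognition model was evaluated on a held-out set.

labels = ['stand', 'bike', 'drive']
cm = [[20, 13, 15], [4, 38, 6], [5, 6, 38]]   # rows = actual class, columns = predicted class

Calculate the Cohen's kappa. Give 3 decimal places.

0.493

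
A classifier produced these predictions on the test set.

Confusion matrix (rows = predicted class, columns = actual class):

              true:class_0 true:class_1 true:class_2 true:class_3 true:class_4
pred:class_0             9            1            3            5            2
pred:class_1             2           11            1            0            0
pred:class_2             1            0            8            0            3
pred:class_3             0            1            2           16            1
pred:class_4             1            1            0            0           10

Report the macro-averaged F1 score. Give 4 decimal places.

0.6883

Per-class F1 score (2·TP/(2·TP+FP+FN)):
  class_0: TP=9, FP=1+3+5+2=11, FN=2+1+0+1=4 → 18/33 = 0.54545
  class_1: TP=11, FP=2+1+0+0=3, FN=1+0+1+1=3 → 22/28 = 0.78571
  class_2: TP=8, FP=1+0+0+3=4, FN=3+1+2+0=6 → 16/26 = 0.61538
  class_3: TP=16, FP=0+1+2+1=4, FN=5+0+0+0=5 → 32/41 = 0.78049
  class_4: TP=10, FP=1+1+0+0=2, FN=2+0+3+1=6 → 20/28 = 0.71429
Macro-F1 score = mean = (0.54545 + 0.78571 + 0.61538 + 0.78049 + 0.71429) / 5 = 0.6883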